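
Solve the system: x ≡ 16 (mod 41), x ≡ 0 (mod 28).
672

Using Chinese Remainder Theorem:
M = 41 × 28 = 1148
M1 = 28, M2 = 41
y1 = 28^(-1) mod 41 = 22
y2 = 41^(-1) mod 28 = 13
x = (16×28×22 + 0×41×13) mod 1148 = 672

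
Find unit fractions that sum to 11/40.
1/4 + 1/40

Greedy algorithm:
11/40: ceiling(40/11) = 4, use 1/4
1/40: ceiling(40/1) = 40, use 1/40
Result: 11/40 = 1/4 + 1/40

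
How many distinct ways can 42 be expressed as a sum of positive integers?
53174

p(n) counts ways to write n as a sum of positive integers (order ignored).
Euler's pentagonal recurrence: p(k) = p(k-1) + p(k-2) - p(k-5) - p(k-7) + p(k-12) + p(k-15) - ... (offsets j(3j∓1)/2, signs ++--, p(0)=1, p(<0)=0).
DP table for k = 0..41: p(0)=1, p(1)=1, p(2)=2, p(3)=3, p(4)=5, p(5)=7, p(6)=11, p(7)=15, p(8)=22, p(9)=30, p(10)=42, p(11)=56, p(12)=77, p(13)=101, p(14)=135, p(15)=176, p(16)=231, p(17)=297, p(18)=385, p(19)=490, p(20)=627, p(21)=792, p(22)=1002, p(23)=1255, p(24)=1575, p(25)=1958, p(26)=2436, p(27)=3010, p(28)=3718, p(29)=4565, p(30)=5604, p(31)=6842, p(32)=8349, p(33)=10143, p(34)=12310, p(35)=14883, p(36)=17977, p(37)=21637, p(38)=26015, p(39)=31185, p(40)=37338, p(41)=44583.
Final step: p(42) = p(41) + p(40) - p(37) - p(35) + p(30) + p(27) - p(20) - p(16) + p(7) + p(2)
= 44583 + 37338 - 21637 - 14883 + 5604 + 3010 - 627 - 231 + 15 + 2
= 53174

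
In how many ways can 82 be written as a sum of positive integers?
20506255

p(n) counts ways to write n as a sum of positive integers (order ignored).
Euler's pentagonal recurrence: p(k) = p(k-1) + p(k-2) - p(k-5) - p(k-7) + p(k-12) + p(k-15) - ... (offsets j(3j∓1)/2, signs ++--, p(0)=1, p(<0)=0).
DP table for k = 0..81: p(0)=1, p(1)=1, p(2)=2, p(3)=3, p(4)=5, p(5)=7, p(6)=11, p(7)=15, p(8)=22, p(9)=30, p(10)=42, p(11)=56, p(12)=77, p(13)=101, p(14)=135, p(15)=176, p(16)=231, p(17)=297, p(18)=385, p(19)=490, p(20)=627, p(21)=792, p(22)=1002, p(23)=1255, p(24)=1575, p(25)=1958, p(26)=2436, p(27)=3010, p(28)=3718, p(29)=4565, p(30)=5604, p(31)=6842, p(32)=8349, p(33)=10143, p(34)=12310, p(35)=14883, p(36)=17977, p(37)=21637, p(38)=26015, p(39)=31185, p(40)=37338, p(41)=44583, p(42)=53174, p(43)=63261, p(44)=75175, p(45)=89134, p(46)=105558, p(47)=124754, p(48)=147273, p(49)=173525, p(50)=204226, p(51)=239943, p(52)=281589, p(53)=329931, p(54)=386155, p(55)=451276, p(56)=526823, p(57)=614154, p(58)=715220, p(59)=831820, p(60)=966467, p(61)=1121505, p(62)=1300156, p(63)=1505499, p(64)=1741630, p(65)=2012558, p(66)=2323520, p(67)=2679689, p(68)=3087735, p(69)=3554345, p(70)=4087968, p(71)=4697205, p(72)=5392783, p(73)=6185689, p(74)=7089500, p(75)=8118264, p(76)=9289091, p(77)=10619863, p(78)=12132164, p(79)=13848650, p(80)=15796476, p(81)=18004327.
Final step: p(82) = p(81) + p(80) - p(77) - p(75) + p(70) + p(67) - p(60) - p(56) + p(47) + p(42) - p(31) - p(25) + p(12) + p(5)
= 18004327 + 15796476 - 10619863 - 8118264 + 4087968 + 2679689 - 966467 - 526823 + 124754 + 53174 - 6842 - 1958 + 77 + 7
= 20506255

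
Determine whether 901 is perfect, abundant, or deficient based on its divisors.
deficient

Proper divisors of 901: sum = 1 + 17 + 53 = 71
Since 71 < 901, 901 is deficient.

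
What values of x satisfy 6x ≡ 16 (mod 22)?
x ≡ 10 (mod 11)

gcd(6, 22) = 2, which divides 16, so solutions exist.
Divide through by 2: 3x ≡ 8 (mod 11).
Find 3^(-1) mod 11 by the extended Euclidean algorithm:
11 = 3 × 3 + 2  ⟹  2 = (1)·11 + (-3)·3
3 = 1 × 2 + 1  ⟹  1 = (-1)·11 + (4)·3
So (4)·3 ≡ 1 (mod 11), i.e. 3^(-1) ≡ 4 (mod 11).
x ≡ 4 × 8 = 32 ≡ 10 (mod 11).
Check: 6 × 10 = 60 ≡ 16 (mod 22).
x ≡ 10 (mod 11), giving 2 solutions mod 22.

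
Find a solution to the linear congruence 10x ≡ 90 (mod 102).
x ≡ 9 (mod 51)

gcd(10, 102) = 2, which divides 90, so solutions exist.
Divide through by 2: 5x ≡ 45 (mod 51).
Find 5^(-1) mod 51 by the extended Euclidean algorithm:
51 = 10 × 5 + 1  ⟹  1 = (1)·51 + (-10)·5
So (-10)·5 ≡ 1 (mod 51), i.e. 5^(-1) ≡ -10 ≡ 41 (mod 51).
x ≡ 41 × 45 = 1845 ≡ 9 (mod 51).
Check: 10 × 9 = 90 ≡ 90 (mod 102).
x ≡ 9 (mod 51), giving 2 solutions mod 102.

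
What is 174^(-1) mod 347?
2

gcd(174, 347) = 1, so the inverse exists.
Extended Euclidean algorithm on (347, 174):
347 = 1 × 174 + 173  ⟹  173 = (1)·347 + (-1)·174
174 = 1 × 173 + 1  ⟹  1 = (-1)·347 + (2)·174
So (2)·174 ≡ 1 (mod 347), i.e. 174^(-1) ≡ 2 (mod 347).
Check: 174 × 2 = 348 ≡ 1 (mod 347)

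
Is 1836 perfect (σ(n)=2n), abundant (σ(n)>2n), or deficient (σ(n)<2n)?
abundant

Proper divisors of 1836: sum = 1 + 2 + 3 + 4 + 6 + 9 + 12 + 17 + ... + 306 + 459 + 612 + 918 (23 divisors) = 3204
Since 3204 > 1836, 1836 is abundant.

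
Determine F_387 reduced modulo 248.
2

Matrix identity: Q^n = [[F_(n+1), F_n], [F_n, F_(n-1)]] with Q = [[1,1],[1,0]].
n = 387 = 110000011₂. Square-and-multiply, entries mod 248:
Q^1 = [[1,1],[1,0]]
Q^3 = (Q^1)²·Q = [[3,2],[2,1]]
Q^6 = (Q^3)² = [[13,8],[8,5]]
Q^12 = (Q^6)² = [[233,144],[144,89]]
Q^24 = (Q^12)² = [[129,240],[240,137]]
Q^48 = (Q^24)² = [[89,104],[104,233]]
Q^96 = (Q^48)² = [[137,8],[8,129]]
Q^193 = (Q^96)²·Q = [[129,233],[233,144]]
Q^387 = (Q^193)²·Q = [[123,2],[2,121]]
F_387 mod 248 = Q^387[0][1] = 2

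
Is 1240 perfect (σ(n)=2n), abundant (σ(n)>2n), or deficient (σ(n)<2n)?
abundant

Proper divisors of 1240: sum = 1 + 2 + 4 + 5 + 8 + 10 + 20 + 31 + 40 + 62 + 124 + 155 + 248 + 310 + 620 = 1640
Since 1640 > 1240, 1240 is abundant.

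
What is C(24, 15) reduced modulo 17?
0

Using Lucas' theorem:
Write n=24 and k=15 in base 17:
n in base 17: [1, 7]
k in base 17: [0, 15]
C(24,15) mod 17 = ∏ C(n_i, k_i) mod 17
Digit binomials (mod 17): C(1,0) = 1; C(7,15) = 0 (k_i > n_i)
Product: 1 × 0 = 0 ≡ 0 (mod 17)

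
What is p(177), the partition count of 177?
522115831195

p(n) counts ways to write n as a sum of positive integers (order ignored).
Euler's pentagonal recurrence: p(k) = p(k-1) + p(k-2) - p(k-5) - p(k-7) + p(k-12) + p(k-15) - ... (offsets j(3j∓1)/2, signs ++--, p(0)=1, p(<0)=0).
DP table for k = 0..176: p(0)=1, p(1)=1, p(2)=2, p(3)=3, p(4)=5, p(5)=7, p(6)=11, p(7)=15, p(8)=22, p(9)=30, p(10)=42, p(11)=56, p(12)=77, p(13)=101, p(14)=135, p(15)=176, p(16)=231, p(17)=297, p(18)=385, p(19)=490, p(20)=627, p(21)=792, p(22)=1002, p(23)=1255, p(24)=1575, p(25)=1958, p(26)=2436, p(27)=3010, p(28)=3718, p(29)=4565, p(30)=5604, p(31)=6842, p(32)=8349, p(33)=10143, p(34)=12310, p(35)=14883, p(36)=17977, p(37)=21637, p(38)=26015, p(39)=31185, p(40)=37338, p(41)=44583, p(42)=53174, p(43)=63261, p(44)=75175, p(45)=89134, p(46)=105558, p(47)=124754, p(48)=147273, p(49)=173525, p(50)=204226, p(51)=239943, p(52)=281589, p(53)=329931, p(54)=386155, p(55)=451276, p(56)=526823, p(57)=614154, p(58)=715220, p(59)=831820, p(60)=966467, p(61)=1121505, p(62)=1300156, p(63)=1505499, p(64)=1741630, p(65)=2012558, p(66)=2323520, p(67)=2679689, p(68)=3087735, p(69)=3554345, p(70)=4087968, p(71)=4697205, p(72)=5392783, p(73)=6185689, p(74)=7089500, p(75)=8118264, p(76)=9289091, p(77)=10619863, p(78)=12132164, p(79)=13848650, p(80)=15796476, p(81)=18004327, p(82)=20506255, p(83)=23338469, p(84)=26543660, p(85)=30167357, p(86)=34262962, p(87)=38887673, p(88)=44108109, p(89)=49995925, p(90)=56634173, p(91)=64112359, p(92)=72533807, p(93)=82010177, p(94)=92669720, p(95)=104651419, p(96)=118114304, p(97)=133230930, p(98)=150198136, p(99)=169229875, p(100)=190569292, p(101)=214481126, p(102)=241265379, p(103)=271248950, p(104)=304801365, p(105)=342325709, p(106)=384276336, p(107)=431149389, p(108)=483502844, p(109)=541946240, p(110)=607163746, p(111)=679903203, p(112)=761002156, p(113)=851376628, p(114)=952050665, p(115)=1064144451, p(116)=1188908248, p(117)=1327710076, p(118)=1482074143, p(119)=1653668665, p(120)=1844349560, p(121)=2056148051, p(122)=2291320912, p(123)=2552338241, p(124)=2841940500, p(125)=3163127352, p(126)=3519222692, p(127)=3913864295, p(128)=4351078600, p(129)=4835271870, p(130)=5371315400, p(131)=5964539504, p(132)=6620830889, p(133)=7346629512, p(134)=8149040695, p(135)=9035836076, p(136)=10015581680, p(137)=11097645016, p(138)=12292341831, p(139)=13610949895, p(140)=15065878135, p(141)=16670689208, p(142)=18440293320, p(143)=20390982757, p(144)=22540654445, p(145)=24908858009, p(146)=27517052599, p(147)=30388671978, p(148)=33549419497, p(149)=37027355200, p(150)=40853235313, p(151)=45060624582, p(152)=49686288421, p(153)=54770336324, p(154)=60356673280, p(155)=66493182097, p(156)=73232243759, p(157)=80630964769, p(158)=88751778802, p(159)=97662728555, p(160)=107438159466, p(161)=118159068427, p(162)=129913904637, p(163)=142798995930, p(164)=156919475295, p(165)=172389800255, p(166)=189334822579, p(167)=207890420102, p(168)=228204732751, p(169)=250438925115, p(170)=274768617130, p(171)=301384802048, p(172)=330495499613, p(173)=362326859895, p(174)=397125074750, p(175)=435157697830, p(176)=476715857290.
Final step: p(177) = p(176) + p(175) - p(172) - p(170) + p(165) + p(162) - p(155) - p(151) + p(142) + p(137) - p(126) - p(120) + p(107) + p(100) - p(85) - p(77) + p(60) + p(51) - p(32) - p(22) + p(1)
= 476715857290 + 435157697830 - 330495499613 - 274768617130 + 172389800255 + 129913904637 - 66493182097 - 45060624582 + 18440293320 + 11097645016 - 3519222692 - 1844349560 + 431149389 + 190569292 - 30167357 - 10619863 + 966467 + 239943 - 8349 - 1002 + 1
= 522115831195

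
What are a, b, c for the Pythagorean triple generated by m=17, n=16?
(33, 544, 545)

Euclid's formula: a = m² - n², b = 2mn, c = m² + n²
m = 17, n = 16
a = 17² - 16² = 289 - 256 = 33
b = 2 × 17 × 16 = 544
c = 17² + 16² = 289 + 256 = 545
Verification: 33² + 544² = 1089 + 295936 = 297025 = 545² ✓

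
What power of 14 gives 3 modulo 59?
24

Baby-step giant-step with step n = ⌈√59⌉ = 8.
Baby steps 14^j mod 59 (j:value) for j=0..7: 0:1, 1:14, 2:19, 3:30, 4:7, 5:39, 6:15, 7:33.
Giant-step multiplier: 14^(-8) ≡ 14^(58-8) = 14^50 ≡ 53 (mod 59).
Giant steps γ_i = 3·53^i mod 59: γ_0=3, γ_1=41, γ_2=49, γ_3=1 (in table at j=0).
x = i·n + j = 3·8 + 0 = 24.
Check: 14^24 ≡ 3 (mod 59).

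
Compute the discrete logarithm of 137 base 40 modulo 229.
173

Baby-step giant-step with step n = ⌈√229⌉ = 16.
Baby steps 40^j mod 229 (j:value) for j=0..15: 0:1, 1:40, 2:226, 3:109, 4:9, 5:131, 6:202, 7:65, 8:81, 9:34, 10:215, 11:127, 12:42, 13:77, 14:103, 15:227.
Giant-step multiplier: 40^(-16) ≡ 40^(228-16) = 40^212 ≡ 83 (mod 229).
Giant steps γ_i = 137·83^i mod 229: γ_0=137, γ_1=150, γ_2=84, γ_3=102, γ_4=222, γ_5=106, γ_6=96, γ_7=182, γ_8=221, γ_9=23, γ_10=77 (in table at j=13).
x = i·n + j = 10·16 + 13 = 173.
Check: 40^173 ≡ 137 (mod 229).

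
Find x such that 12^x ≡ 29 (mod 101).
21

Baby-step giant-step with step n = ⌈√101⌉ = 11.
Baby steps 12^j mod 101 (j:value) for j=0..10: 0:1, 1:12, 2:43, 3:11, 4:31, 5:69, 6:20, 7:38, 8:52, 9:18, 10:14.
Giant-step multiplier: 12^(-11) ≡ 12^(100-11) = 12^89 ≡ 98 (mod 101).
Giant steps γ_i = 29·98^i mod 101: γ_0=29, γ_1=14 (in table at j=10).
x = i·n + j = 1·11 + 10 = 21.
Check: 12^21 ≡ 29 (mod 101).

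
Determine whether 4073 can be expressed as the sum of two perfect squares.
37² + 52² (a=37, b=52)

Factorization: 4073 = 4073
By Fermat: n is sum of two squares iff every prime p ≡ 3 (mod 4) appears to even power.
All primes ≡ 3 (mod 4) appear to even power.
Search a = 0, 1, 2, … for 4073 - a² a perfect square: first hit at a = 37: 4073 - 1369 = 2704 = 52².
4073 = 37² + 52² = 1369 + 2704 ✓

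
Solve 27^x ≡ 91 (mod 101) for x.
25

Baby-step giant-step with step n = ⌈√101⌉ = 11.
Baby steps 27^j mod 101 (j:value) for j=0..10: 0:1, 1:27, 2:22, 3:89, 4:80, 5:39, 6:43, 7:50, 8:37, 9:90, 10:6.
Giant-step multiplier: 27^(-11) ≡ 27^(100-11) = 27^89 ≡ 53 (mod 101).
Giant steps γ_i = 91·53^i mod 101: γ_0=91, γ_1=76, γ_2=89 (in table at j=3).
x = i·n + j = 2·11 + 3 = 25.
Check: 27^25 ≡ 91 (mod 101).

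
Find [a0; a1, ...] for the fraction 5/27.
[0; 5, 2, 2]

Euclidean algorithm steps:
5 = 0 × 27 + 5
27 = 5 × 5 + 2
5 = 2 × 2 + 1
2 = 2 × 1 + 0
Continued fraction: [0; 5, 2, 2]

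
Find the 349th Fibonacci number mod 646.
89

Matrix identity: Q^n = [[F_(n+1), F_n], [F_n, F_(n-1)]] with Q = [[1,1],[1,0]].
n = 349 = 101011101₂. Square-and-multiply, entries mod 646:
Q^1 = [[1,1],[1,0]]
Q^2 = (Q^1)² = [[2,1],[1,1]]
Q^5 = (Q^2)²·Q = [[8,5],[5,3]]
Q^10 = (Q^5)² = [[89,55],[55,34]]
Q^21 = (Q^10)²·Q = [[269,610],[610,305]]
Q^43 = (Q^21)²·Q = [[21,13],[13,8]]
Q^87 = (Q^43)²·Q = [[341,610],[610,377]]
Q^174 = (Q^87)² = [[5,638],[638,13]]
Q^349 = (Q^174)²·Q = [[591,89],[89,502]]
F_349 mod 646 = Q^349[0][1] = 89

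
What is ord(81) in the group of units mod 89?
22

89 is prime, so ord(81) divides φ(89) = 88.
Divisors of 88: 1, 2, 4, 8, 11, 22, 44, 88.
Repeated squaring: 81^1 ≡ 81, 81^2 ≡ 64, 81^4 ≡ 2, 81^8 ≡ 4, 81^16 ≡ 16, 81^32 ≡ 78, 81^64 ≡ 32 (mod 89).
Test 81^d mod 89 for each divisor d in increasing order:
81^1 ≡ 81
81^2 ≡ 64
81^4 ≡ 2
81^8 ≡ 4
81^11 = 81^8·81^2·81^1 ≡ 88
81^22 = 81^16·81^4·81^2 ≡ 1  ← first divisor giving 1
The order is 22.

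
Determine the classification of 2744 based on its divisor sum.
abundant

Proper divisors of 2744: sum = 1 + 2 + 4 + 7 + 8 + 14 + 28 + 49 + 56 + 98 + 196 + 343 + 392 + 686 + 1372 = 3256
Since 3256 > 2744, 2744 is abundant.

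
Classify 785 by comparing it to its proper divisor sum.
deficient

Proper divisors of 785: sum = 1 + 5 + 157 = 163
Since 163 < 785, 785 is deficient.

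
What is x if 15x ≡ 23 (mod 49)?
x ≡ 44 (mod 49)

gcd(15, 49) = 1, which divides 23, so solutions exist.
Find 15^(-1) mod 49 by the extended Euclidean algorithm:
49 = 3 × 15 + 4  ⟹  4 = (1)·49 + (-3)·15
15 = 3 × 4 + 3  ⟹  3 = (-3)·49 + (10)·15
4 = 1 × 3 + 1  ⟹  1 = (4)·49 + (-13)·15
So (-13)·15 ≡ 1 (mod 49), i.e. 15^(-1) ≡ -13 ≡ 36 (mod 49).
x ≡ 36 × 23 = 828 ≡ 44 (mod 49).
Check: 15 × 44 = 660 ≡ 23 (mod 49).
Unique solution: x ≡ 44 (mod 49)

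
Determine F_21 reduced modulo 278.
104

Matrix identity: Q^n = [[F_(n+1), F_n], [F_n, F_(n-1)]] with Q = [[1,1],[1,0]].
n = 21 = 10101₂. Square-and-multiply, entries mod 278:
Q^1 = [[1,1],[1,0]]
Q^2 = (Q^1)² = [[2,1],[1,1]]
Q^5 = (Q^2)²·Q = [[8,5],[5,3]]
Q^10 = (Q^5)² = [[89,55],[55,34]]
Q^21 = (Q^10)²·Q = [[197,104],[104,93]]
F_21 mod 278 = Q^21[0][1] = 104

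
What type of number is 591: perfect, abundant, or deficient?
deficient

Proper divisors of 591: sum = 1 + 3 + 197 = 201
Since 201 < 591, 591 is deficient.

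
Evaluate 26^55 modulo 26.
0

Repeated squaring. Binary of 55 = 110111.
26^1 ≡ 0 (mod 26); 26^2 ≡ 0 (mod 26); 26^4 ≡ 0 (mod 26); 26^8 ≡ 0 (mod 26); 26^16 ≡ 0 (mod 26); 26^32 ≡ 0 (mod 26)
26^55 = 26^1 × 26^2 × 26^4 × 26^16 × 26^32 ≡ 0 (mod 26)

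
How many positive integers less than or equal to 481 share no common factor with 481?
432

481 = 13 × 37
φ(n) = n × ∏(1 - 1/p) for each prime p dividing n
φ(481) = 481 × (1 - 1/13) × (1 - 1/37) = 432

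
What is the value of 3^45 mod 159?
72

Repeated squaring. Binary of 45 = 101101.
3^1 ≡ 3 (mod 159); 3^2 ≡ 9 (mod 159); 3^4 ≡ 81 (mod 159); 3^8 ≡ 42 (mod 159); 3^16 ≡ 15 (mod 159); 3^32 ≡ 66 (mod 159)
3^45 = 3^1 × 3^4 × 3^8 × 3^32 ≡ 72 (mod 159)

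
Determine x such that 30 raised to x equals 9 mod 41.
10

Baby-step giant-step with step n = ⌈√41⌉ = 7.
Baby steps 30^j mod 41 (j:value) for j=0..6: 0:1, 1:30, 2:39, 3:22, 4:4, 5:38, 6:33.
Giant-step multiplier: 30^(-7) ≡ 30^(40-7) = 30^33 ≡ 7 (mod 41).
Giant steps γ_i = 9·7^i mod 41: γ_0=9, γ_1=22 (in table at j=3).
x = i·n + j = 1·7 + 3 = 10.
Check: 30^10 ≡ 9 (mod 41).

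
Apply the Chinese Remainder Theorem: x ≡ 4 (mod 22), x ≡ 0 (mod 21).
378

Using Chinese Remainder Theorem:
M = 22 × 21 = 462
M1 = 21, M2 = 22
y1 = 21^(-1) mod 22 = 21
y2 = 22^(-1) mod 21 = 1
x = (4×21×21 + 0×22×1) mod 462 = 378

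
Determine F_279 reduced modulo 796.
610

Matrix identity: Q^n = [[F_(n+1), F_n], [F_n, F_(n-1)]] with Q = [[1,1],[1,0]].
n = 279 = 100010111₂. Square-and-multiply, entries mod 796:
Q^1 = [[1,1],[1,0]]
Q^2 = (Q^1)² = [[2,1],[1,1]]
Q^4 = (Q^2)² = [[5,3],[3,2]]
Q^8 = (Q^4)² = [[34,21],[21,13]]
Q^17 = (Q^8)²·Q = [[196,5],[5,191]]
Q^34 = (Q^17)² = [[233,343],[343,686]]
Q^69 = (Q^34)²·Q = [[3,2],[2,1]]
Q^139 = (Q^69)²·Q = [[21,13],[13,8]]
Q^279 = (Q^139)²·Q = [[191,610],[610,377]]
F_279 mod 796 = Q^279[0][1] = 610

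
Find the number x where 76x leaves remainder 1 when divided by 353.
144

gcd(76, 353) = 1, so the inverse exists.
Extended Euclidean algorithm on (353, 76):
353 = 4 × 76 + 49  ⟹  49 = (1)·353 + (-4)·76
76 = 1 × 49 + 27  ⟹  27 = (-1)·353 + (5)·76
49 = 1 × 27 + 22  ⟹  22 = (2)·353 + (-9)·76
27 = 1 × 22 + 5  ⟹  5 = (-3)·353 + (14)·76
22 = 4 × 5 + 2  ⟹  2 = (14)·353 + (-65)·76
5 = 2 × 2 + 1  ⟹  1 = (-31)·353 + (144)·76
So (144)·76 ≡ 1 (mod 353), i.e. 76^(-1) ≡ 144 (mod 353).
Check: 76 × 144 = 10944 ≡ 1 (mod 353)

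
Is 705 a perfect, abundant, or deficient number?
deficient

Proper divisors of 705: sum = 1 + 3 + 5 + 15 + 47 + 141 + 235 = 447
Since 447 < 705, 705 is deficient.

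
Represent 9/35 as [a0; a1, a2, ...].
[0; 3, 1, 8]

Euclidean algorithm steps:
9 = 0 × 35 + 9
35 = 3 × 9 + 8
9 = 1 × 8 + 1
8 = 8 × 1 + 0
Continued fraction: [0; 3, 1, 8]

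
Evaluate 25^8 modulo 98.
9

Repeated squaring. Binary of 8 = 1000.
25^1 ≡ 25 (mod 98); 25^2 ≡ 37 (mod 98); 25^4 ≡ 95 (mod 98); 25^8 ≡ 9 (mod 98)
25^8 = 25^8 ≡ 9 (mod 98)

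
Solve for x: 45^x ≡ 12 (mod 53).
15

Baby-step giant-step with step n = ⌈√53⌉ = 8.
Baby steps 45^j mod 53 (j:value) for j=0..7: 0:1, 1:45, 2:11, 3:18, 4:15, 5:39, 6:6, 7:5.
Giant-step multiplier: 45^(-8) ≡ 45^(52-8) = 45^44 ≡ 49 (mod 53).
Giant steps γ_i = 12·49^i mod 53: γ_0=12, γ_1=5 (in table at j=7).
x = i·n + j = 1·8 + 7 = 15.
Check: 45^15 ≡ 12 (mod 53).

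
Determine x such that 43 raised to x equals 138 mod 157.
86

Baby-step giant-step with step n = ⌈√157⌉ = 13.
Baby steps 43^j mod 157 (j:value) for j=0..12: 0:1, 1:43, 2:122, 3:65, 4:126, 5:80, 6:143, 7:26, 8:19, 9:32, 10:120, 11:136, 12:39.
Giant-step multiplier: 43^(-13) ≡ 43^(156-13) = 43^143 ≡ 135 (mod 157).
Giant steps γ_i = 138·135^i mod 157: γ_0=138, γ_1=104, γ_2=67, γ_3=96, γ_4=86, γ_5=149, γ_6=19 (in table at j=8).
x = i·n + j = 6·13 + 8 = 86.
Check: 43^86 ≡ 138 (mod 157).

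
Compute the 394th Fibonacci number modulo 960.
247

Matrix identity: Q^n = [[F_(n+1), F_n], [F_n, F_(n-1)]] with Q = [[1,1],[1,0]].
n = 394 = 110001010₂. Square-and-multiply, entries mod 960:
Q^1 = [[1,1],[1,0]]
Q^3 = (Q^1)²·Q = [[3,2],[2,1]]
Q^6 = (Q^3)² = [[13,8],[8,5]]
Q^12 = (Q^6)² = [[233,144],[144,89]]
Q^24 = (Q^12)² = [[145,288],[288,817]]
Q^49 = (Q^24)²·Q = [[865,289],[289,576]]
Q^98 = (Q^49)² = [[386,769],[769,577]]
Q^197 = (Q^98)²·Q = [[584,197],[197,387]]
Q^394 = (Q^197)² = [[665,247],[247,418]]
F_394 mod 960 = Q^394[0][1] = 247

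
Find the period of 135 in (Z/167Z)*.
166

167 is prime, so ord(135) divides φ(167) = 166.
Divisors of 166: 1, 2, 83, 166.
Repeated squaring: 135^1 ≡ 135, 135^2 ≡ 22, 135^4 ≡ 150, 135^8 ≡ 122, 135^16 ≡ 21, 135^32 ≡ 107, 135^64 ≡ 93, 135^128 ≡ 132 (mod 167).
Test 135^d mod 167 for each divisor d in increasing order:
135^1 ≡ 135
135^2 ≡ 22
135^83 = 135^64·135^16·135^2·135^1 ≡ 166
135^166 = 135^128·135^32·135^4·135^2 ≡ 1  ← first divisor giving 1
The order is 166.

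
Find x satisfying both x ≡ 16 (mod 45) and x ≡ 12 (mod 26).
376

Using Chinese Remainder Theorem:
M = 45 × 26 = 1170
M1 = 26, M2 = 45
y1 = 26^(-1) mod 45 = 26
y2 = 45^(-1) mod 26 = 11
x = (16×26×26 + 12×45×11) mod 1170 = 376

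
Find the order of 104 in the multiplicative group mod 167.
166

167 is prime, so ord(104) divides φ(167) = 166.
Divisors of 166: 1, 2, 83, 166.
Repeated squaring: 104^1 ≡ 104, 104^2 ≡ 128, 104^4 ≡ 18, 104^8 ≡ 157, 104^16 ≡ 100, 104^32 ≡ 147, 104^64 ≡ 66, 104^128 ≡ 14 (mod 167).
Test 104^d mod 167 for each divisor d in increasing order:
104^1 ≡ 104
104^2 ≡ 128
104^83 = 104^64·104^16·104^2·104^1 ≡ 166
104^166 = 104^128·104^32·104^4·104^2 ≡ 1  ← first divisor giving 1
The order is 166.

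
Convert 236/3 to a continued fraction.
[78; 1, 2]

Euclidean algorithm steps:
236 = 78 × 3 + 2
3 = 1 × 2 + 1
2 = 2 × 1 + 0
Continued fraction: [78; 1, 2]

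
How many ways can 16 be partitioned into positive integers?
231

p(n) counts ways to write n as a sum of positive integers (order ignored).
Euler's pentagonal recurrence: p(k) = p(k-1) + p(k-2) - p(k-5) - p(k-7) + p(k-12) + p(k-15) - ... (offsets j(3j∓1)/2, signs ++--, p(0)=1, p(<0)=0).
DP table for k = 0..15: p(0)=1, p(1)=1, p(2)=2, p(3)=3, p(4)=5, p(5)=7, p(6)=11, p(7)=15, p(8)=22, p(9)=30, p(10)=42, p(11)=56, p(12)=77, p(13)=101, p(14)=135, p(15)=176.
Final step: p(16) = p(15) + p(14) - p(11) - p(9) + p(4) + p(1)
= 176 + 135 - 56 - 30 + 5 + 1
= 231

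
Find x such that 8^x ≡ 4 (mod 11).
4

Baby-step giant-step with step n = ⌈√11⌉ = 4.
Baby steps 8^j mod 11 (j:value) for j=0..3: 0:1, 1:8, 2:9, 3:6.
Giant-step multiplier: 8^(-4) ≡ 8^(10-4) = 8^6 ≡ 3 (mod 11).
Giant steps γ_i = 4·3^i mod 11: γ_0=4, γ_1=1 (in table at j=0).
x = i·n + j = 1·4 + 0 = 4.
Check: 8^4 ≡ 4 (mod 11).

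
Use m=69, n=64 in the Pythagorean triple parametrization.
(665, 8832, 8857)

Euclid's formula: a = m² - n², b = 2mn, c = m² + n²
m = 69, n = 64
a = 69² - 64² = 4761 - 4096 = 665
b = 2 × 69 × 64 = 8832
c = 69² + 64² = 4761 + 4096 = 8857
Verification: 665² + 8832² = 442225 + 78004224 = 78446449 = 8857² ✓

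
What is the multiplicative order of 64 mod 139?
23

139 is prime, so ord(64) divides φ(139) = 138.
Divisors of 138: 1, 2, 3, 6, 23, 46, 69, 138.
Repeated squaring: 64^1 ≡ 64, 64^2 ≡ 65, 64^4 ≡ 55, 64^8 ≡ 106, 64^16 ≡ 116, 64^32 ≡ 112, 64^64 ≡ 34, 64^128 ≡ 44 (mod 139).
Test 64^d mod 139 for each divisor d in increasing order:
64^1 ≡ 64
64^2 ≡ 65
64^3 = 64^2·64^1 ≡ 129
64^6 = 64^4·64^2 ≡ 100
64^23 = 64^16·64^4·64^2·64^1 ≡ 1  ← first divisor giving 1
The order is 23.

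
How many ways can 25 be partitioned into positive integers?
1958

p(n) counts ways to write n as a sum of positive integers (order ignored).
Euler's pentagonal recurrence: p(k) = p(k-1) + p(k-2) - p(k-5) - p(k-7) + p(k-12) + p(k-15) - ... (offsets j(3j∓1)/2, signs ++--, p(0)=1, p(<0)=0).
DP table for k = 0..24: p(0)=1, p(1)=1, p(2)=2, p(3)=3, p(4)=5, p(5)=7, p(6)=11, p(7)=15, p(8)=22, p(9)=30, p(10)=42, p(11)=56, p(12)=77, p(13)=101, p(14)=135, p(15)=176, p(16)=231, p(17)=297, p(18)=385, p(19)=490, p(20)=627, p(21)=792, p(22)=1002, p(23)=1255, p(24)=1575.
Final step: p(25) = p(24) + p(23) - p(20) - p(18) + p(13) + p(10) - p(3)
= 1575 + 1255 - 627 - 385 + 101 + 42 - 3
= 1958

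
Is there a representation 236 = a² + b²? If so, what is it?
Not possible

Factorization: 236 = 2^2 × 59
By Fermat: n is sum of two squares iff every prime p ≡ 3 (mod 4) appears to even power.
Prime(s) ≡ 3 (mod 4) with odd exponent: [(59, 1)]
Therefore 236 cannot be expressed as a² + b².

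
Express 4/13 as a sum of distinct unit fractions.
1/4 + 1/18 + 1/468

Greedy algorithm:
4/13: ceiling(13/4) = 4, use 1/4
3/52: ceiling(52/3) = 18, use 1/18
1/468: ceiling(468/1) = 468, use 1/468
Result: 4/13 = 1/4 + 1/18 + 1/468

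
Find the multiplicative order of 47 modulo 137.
136

137 is prime, so ord(47) divides φ(137) = 136.
Divisors of 136: 1, 2, 4, 8, 17, 34, 68, 136.
Repeated squaring: 47^1 ≡ 47, 47^2 ≡ 17, 47^4 ≡ 15, 47^8 ≡ 88, 47^16 ≡ 72, 47^32 ≡ 115, 47^64 ≡ 73, 47^128 ≡ 123 (mod 137).
Test 47^d mod 137 for each divisor d in increasing order:
47^1 ≡ 47
47^2 ≡ 17
47^4 ≡ 15
47^8 ≡ 88
47^17 = 47^16·47^1 ≡ 96
47^34 = 47^32·47^2 ≡ 37
47^68 = 47^64·47^4 ≡ 136
47^136 = 47^128·47^8 ≡ 1  ← first divisor giving 1
The order is 136.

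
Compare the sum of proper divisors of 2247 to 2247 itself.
deficient

Proper divisors of 2247: sum = 1 + 3 + 7 + 21 + 107 + 321 + 749 = 1209
Since 1209 < 2247, 2247 is deficient.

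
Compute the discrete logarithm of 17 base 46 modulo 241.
153

Baby-step giant-step with step n = ⌈√241⌉ = 16.
Baby steps 46^j mod 241 (j:value) for j=0..15: 0:1, 1:46, 2:188, 3:213, 4:158, 5:38, 6:61, 7:155, 8:141, 9:220, 10:239, 11:149, 12:106, 13:56, 14:166, 15:165.
Giant-step multiplier: 46^(-16) ≡ 46^(240-16) = 46^224 ≡ 160 (mod 241).
Giant steps γ_i = 17·160^i mod 241: γ_0=17, γ_1=69, γ_2=195, γ_3=111, γ_4=167, γ_5=210, γ_6=101, γ_7=13, γ_8=152, γ_9=220 (in table at j=9).
x = i·n + j = 9·16 + 9 = 153.
Check: 46^153 ≡ 17 (mod 241).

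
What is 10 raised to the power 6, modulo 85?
60

Repeated squaring. Binary of 6 = 110.
10^1 ≡ 10 (mod 85); 10^2 ≡ 15 (mod 85); 10^4 ≡ 55 (mod 85)
10^6 = 10^2 × 10^4 ≡ 60 (mod 85)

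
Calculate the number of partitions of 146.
27517052599

p(n) counts ways to write n as a sum of positive integers (order ignored).
Euler's pentagonal recurrence: p(k) = p(k-1) + p(k-2) - p(k-5) - p(k-7) + p(k-12) + p(k-15) - ... (offsets j(3j∓1)/2, signs ++--, p(0)=1, p(<0)=0).
DP table for k = 0..145: p(0)=1, p(1)=1, p(2)=2, p(3)=3, p(4)=5, p(5)=7, p(6)=11, p(7)=15, p(8)=22, p(9)=30, p(10)=42, p(11)=56, p(12)=77, p(13)=101, p(14)=135, p(15)=176, p(16)=231, p(17)=297, p(18)=385, p(19)=490, p(20)=627, p(21)=792, p(22)=1002, p(23)=1255, p(24)=1575, p(25)=1958, p(26)=2436, p(27)=3010, p(28)=3718, p(29)=4565, p(30)=5604, p(31)=6842, p(32)=8349, p(33)=10143, p(34)=12310, p(35)=14883, p(36)=17977, p(37)=21637, p(38)=26015, p(39)=31185, p(40)=37338, p(41)=44583, p(42)=53174, p(43)=63261, p(44)=75175, p(45)=89134, p(46)=105558, p(47)=124754, p(48)=147273, p(49)=173525, p(50)=204226, p(51)=239943, p(52)=281589, p(53)=329931, p(54)=386155, p(55)=451276, p(56)=526823, p(57)=614154, p(58)=715220, p(59)=831820, p(60)=966467, p(61)=1121505, p(62)=1300156, p(63)=1505499, p(64)=1741630, p(65)=2012558, p(66)=2323520, p(67)=2679689, p(68)=3087735, p(69)=3554345, p(70)=4087968, p(71)=4697205, p(72)=5392783, p(73)=6185689, p(74)=7089500, p(75)=8118264, p(76)=9289091, p(77)=10619863, p(78)=12132164, p(79)=13848650, p(80)=15796476, p(81)=18004327, p(82)=20506255, p(83)=23338469, p(84)=26543660, p(85)=30167357, p(86)=34262962, p(87)=38887673, p(88)=44108109, p(89)=49995925, p(90)=56634173, p(91)=64112359, p(92)=72533807, p(93)=82010177, p(94)=92669720, p(95)=104651419, p(96)=118114304, p(97)=133230930, p(98)=150198136, p(99)=169229875, p(100)=190569292, p(101)=214481126, p(102)=241265379, p(103)=271248950, p(104)=304801365, p(105)=342325709, p(106)=384276336, p(107)=431149389, p(108)=483502844, p(109)=541946240, p(110)=607163746, p(111)=679903203, p(112)=761002156, p(113)=851376628, p(114)=952050665, p(115)=1064144451, p(116)=1188908248, p(117)=1327710076, p(118)=1482074143, p(119)=1653668665, p(120)=1844349560, p(121)=2056148051, p(122)=2291320912, p(123)=2552338241, p(124)=2841940500, p(125)=3163127352, p(126)=3519222692, p(127)=3913864295, p(128)=4351078600, p(129)=4835271870, p(130)=5371315400, p(131)=5964539504, p(132)=6620830889, p(133)=7346629512, p(134)=8149040695, p(135)=9035836076, p(136)=10015581680, p(137)=11097645016, p(138)=12292341831, p(139)=13610949895, p(140)=15065878135, p(141)=16670689208, p(142)=18440293320, p(143)=20390982757, p(144)=22540654445, p(145)=24908858009.
Final step: p(146) = p(145) + p(144) - p(141) - p(139) + p(134) + p(131) - p(124) - p(120) + p(111) + p(106) - p(95) - p(89) + p(76) + p(69) - p(54) - p(46) + p(29) + p(20) - p(1)
= 24908858009 + 22540654445 - 16670689208 - 13610949895 + 8149040695 + 5964539504 - 2841940500 - 1844349560 + 679903203 + 384276336 - 104651419 - 49995925 + 9289091 + 3554345 - 386155 - 105558 + 4565 + 627 - 1
= 27517052599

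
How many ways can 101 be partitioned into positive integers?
214481126

p(n) counts ways to write n as a sum of positive integers (order ignored).
Euler's pentagonal recurrence: p(k) = p(k-1) + p(k-2) - p(k-5) - p(k-7) + p(k-12) + p(k-15) - ... (offsets j(3j∓1)/2, signs ++--, p(0)=1, p(<0)=0).
DP table for k = 0..100: p(0)=1, p(1)=1, p(2)=2, p(3)=3, p(4)=5, p(5)=7, p(6)=11, p(7)=15, p(8)=22, p(9)=30, p(10)=42, p(11)=56, p(12)=77, p(13)=101, p(14)=135, p(15)=176, p(16)=231, p(17)=297, p(18)=385, p(19)=490, p(20)=627, p(21)=792, p(22)=1002, p(23)=1255, p(24)=1575, p(25)=1958, p(26)=2436, p(27)=3010, p(28)=3718, p(29)=4565, p(30)=5604, p(31)=6842, p(32)=8349, p(33)=10143, p(34)=12310, p(35)=14883, p(36)=17977, p(37)=21637, p(38)=26015, p(39)=31185, p(40)=37338, p(41)=44583, p(42)=53174, p(43)=63261, p(44)=75175, p(45)=89134, p(46)=105558, p(47)=124754, p(48)=147273, p(49)=173525, p(50)=204226, p(51)=239943, p(52)=281589, p(53)=329931, p(54)=386155, p(55)=451276, p(56)=526823, p(57)=614154, p(58)=715220, p(59)=831820, p(60)=966467, p(61)=1121505, p(62)=1300156, p(63)=1505499, p(64)=1741630, p(65)=2012558, p(66)=2323520, p(67)=2679689, p(68)=3087735, p(69)=3554345, p(70)=4087968, p(71)=4697205, p(72)=5392783, p(73)=6185689, p(74)=7089500, p(75)=8118264, p(76)=9289091, p(77)=10619863, p(78)=12132164, p(79)=13848650, p(80)=15796476, p(81)=18004327, p(82)=20506255, p(83)=23338469, p(84)=26543660, p(85)=30167357, p(86)=34262962, p(87)=38887673, p(88)=44108109, p(89)=49995925, p(90)=56634173, p(91)=64112359, p(92)=72533807, p(93)=82010177, p(94)=92669720, p(95)=104651419, p(96)=118114304, p(97)=133230930, p(98)=150198136, p(99)=169229875, p(100)=190569292.
Final step: p(101) = p(100) + p(99) - p(96) - p(94) + p(89) + p(86) - p(79) - p(75) + p(66) + p(61) - p(50) - p(44) + p(31) + p(24) - p(9) - p(1)
= 190569292 + 169229875 - 118114304 - 92669720 + 49995925 + 34262962 - 13848650 - 8118264 + 2323520 + 1121505 - 204226 - 75175 + 6842 + 1575 - 30 - 1
= 214481126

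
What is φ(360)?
96

360 = 2^3 × 3^2 × 5
φ(n) = n × ∏(1 - 1/p) for each prime p dividing n
φ(360) = 360 × (1 - 1/2) × (1 - 1/3) × (1 - 1/5) = 96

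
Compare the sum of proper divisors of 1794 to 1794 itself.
abundant

Proper divisors of 1794: sum = 1 + 2 + 3 + 6 + 13 + 23 + 26 + 39 + 46 + 69 + 78 + 138 + 299 + 598 + 897 = 2238
Since 2238 > 1794, 1794 is abundant.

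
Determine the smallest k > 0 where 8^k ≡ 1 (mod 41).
20

41 is prime, so ord(8) divides φ(41) = 40.
Divisors of 40: 1, 2, 4, 5, 8, 10, 20, 40.
Repeated squaring: 8^1 ≡ 8, 8^2 ≡ 23, 8^4 ≡ 37, 8^8 ≡ 16, 8^16 ≡ 10, 8^32 ≡ 18 (mod 41).
Test 8^d mod 41 for each divisor d in increasing order:
8^1 ≡ 8
8^2 ≡ 23
8^4 ≡ 37
8^5 = 8^4·8^1 ≡ 9
8^8 ≡ 16
8^10 = 8^8·8^2 ≡ 40
8^20 = 8^16·8^4 ≡ 1  ← first divisor giving 1
The order is 20.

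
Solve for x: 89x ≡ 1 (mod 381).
137

gcd(89, 381) = 1, so the inverse exists.
Extended Euclidean algorithm on (381, 89):
381 = 4 × 89 + 25  ⟹  25 = (1)·381 + (-4)·89
89 = 3 × 25 + 14  ⟹  14 = (-3)·381 + (13)·89
25 = 1 × 14 + 11  ⟹  11 = (4)·381 + (-17)·89
14 = 1 × 11 + 3  ⟹  3 = (-7)·381 + (30)·89
11 = 3 × 3 + 2  ⟹  2 = (25)·381 + (-107)·89
3 = 1 × 2 + 1  ⟹  1 = (-32)·381 + (137)·89
So (137)·89 ≡ 1 (mod 381), i.e. 89^(-1) ≡ 137 (mod 381).
Check: 89 × 137 = 12193 ≡ 1 (mod 381)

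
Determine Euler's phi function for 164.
80

164 = 2^2 × 41
φ(n) = n × ∏(1 - 1/p) for each prime p dividing n
φ(164) = 164 × (1 - 1/2) × (1 - 1/41) = 80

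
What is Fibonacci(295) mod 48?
13

Matrix identity: Q^n = [[F_(n+1), F_n], [F_n, F_(n-1)]] with Q = [[1,1],[1,0]].
n = 295 = 100100111₂. Square-and-multiply, entries mod 48:
Q^1 = [[1,1],[1,0]]
Q^2 = (Q^1)² = [[2,1],[1,1]]
Q^4 = (Q^2)² = [[5,3],[3,2]]
Q^9 = (Q^4)²·Q = [[7,34],[34,21]]
Q^18 = (Q^9)² = [[5,40],[40,13]]
Q^36 = (Q^18)² = [[41,0],[0,41]]
Q^73 = (Q^36)²·Q = [[1,1],[1,0]]
Q^147 = (Q^73)²·Q = [[3,2],[2,1]]
Q^295 = (Q^147)²·Q = [[21,13],[13,8]]
F_295 mod 48 = Q^295[0][1] = 13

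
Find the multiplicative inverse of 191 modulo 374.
47

gcd(191, 374) = 1, so the inverse exists.
Extended Euclidean algorithm on (374, 191):
374 = 1 × 191 + 183  ⟹  183 = (1)·374 + (-1)·191
191 = 1 × 183 + 8  ⟹  8 = (-1)·374 + (2)·191
183 = 22 × 8 + 7  ⟹  7 = (23)·374 + (-45)·191
8 = 1 × 7 + 1  ⟹  1 = (-24)·374 + (47)·191
So (47)·191 ≡ 1 (mod 374), i.e. 191^(-1) ≡ 47 (mod 374).
Check: 191 × 47 = 8977 ≡ 1 (mod 374)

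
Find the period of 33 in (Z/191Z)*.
190

191 is prime, so ord(33) divides φ(191) = 190.
Divisors of 190: 1, 2, 5, 10, 19, 38, 95, 190.
Repeated squaring: 33^1 ≡ 33, 33^2 ≡ 134, 33^4 ≡ 2, 33^8 ≡ 4, 33^16 ≡ 16, 33^32 ≡ 65, 33^64 ≡ 23, 33^128 ≡ 147 (mod 191).
Test 33^d mod 191 for each divisor d in increasing order:
33^1 ≡ 33
33^2 ≡ 134
33^5 = 33^4·33^1 ≡ 66
33^10 = 33^8·33^2 ≡ 154
33^19 = 33^16·33^2·33^1 ≡ 82
33^38 = 33^32·33^4·33^2 ≡ 39
33^95 = 33^64·33^16·33^8·33^4·33^2·33^1 ≡ 190
33^190 = 33^128·33^32·33^16·33^8·33^4·33^2 ≡ 1  ← first divisor giving 1
The order is 190.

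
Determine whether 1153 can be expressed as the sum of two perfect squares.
8² + 33² (a=8, b=33)

Factorization: 1153 = 1153
By Fermat: n is sum of two squares iff every prime p ≡ 3 (mod 4) appears to even power.
All primes ≡ 3 (mod 4) appear to even power.
Search a = 0, 1, 2, … for 1153 - a² a perfect square: first hit at a = 8: 1153 - 64 = 1089 = 33².
1153 = 8² + 33² = 64 + 1089 ✓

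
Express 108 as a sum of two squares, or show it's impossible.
Not possible

Factorization: 108 = 2^2 × 3^3
By Fermat: n is sum of two squares iff every prime p ≡ 3 (mod 4) appears to even power.
Prime(s) ≡ 3 (mod 4) with odd exponent: [(3, 3)]
Therefore 108 cannot be expressed as a² + b².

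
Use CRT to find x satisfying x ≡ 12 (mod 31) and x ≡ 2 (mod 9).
74

Using Chinese Remainder Theorem:
M = 31 × 9 = 279
M1 = 9, M2 = 31
y1 = 9^(-1) mod 31 = 7
y2 = 31^(-1) mod 9 = 7
x = (12×9×7 + 2×31×7) mod 279 = 74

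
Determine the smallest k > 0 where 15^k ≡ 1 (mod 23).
22

23 is prime, so ord(15) divides φ(23) = 22.
Divisors of 22: 1, 2, 11, 22.
Repeated squaring: 15^1 ≡ 15, 15^2 ≡ 18, 15^4 ≡ 2, 15^8 ≡ 4, 15^16 ≡ 16 (mod 23).
Test 15^d mod 23 for each divisor d in increasing order:
15^1 ≡ 15
15^2 ≡ 18
15^11 = 15^8·15^2·15^1 ≡ 22
15^22 = 15^16·15^4·15^2 ≡ 1  ← first divisor giving 1
The order is 22.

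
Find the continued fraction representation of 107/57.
[1; 1, 7, 7]

Euclidean algorithm steps:
107 = 1 × 57 + 50
57 = 1 × 50 + 7
50 = 7 × 7 + 1
7 = 7 × 1 + 0
Continued fraction: [1; 1, 7, 7]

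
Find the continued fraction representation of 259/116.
[2; 4, 3, 2, 1, 2]

Euclidean algorithm steps:
259 = 2 × 116 + 27
116 = 4 × 27 + 8
27 = 3 × 8 + 3
8 = 2 × 3 + 2
3 = 1 × 2 + 1
2 = 2 × 1 + 0
Continued fraction: [2; 4, 3, 2, 1, 2]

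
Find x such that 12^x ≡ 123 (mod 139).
37

Baby-step giant-step with step n = ⌈√139⌉ = 12.
Baby steps 12^j mod 139 (j:value) for j=0..11: 0:1, 1:12, 2:5, 3:60, 4:25, 5:22, 6:125, 7:110, 8:69, 9:133, 10:67, 11:109.
Giant-step multiplier: 12^(-12) ≡ 12^(138-12) = 12^126 ≡ 100 (mod 139).
Giant steps γ_i = 123·100^i mod 139: γ_0=123, γ_1=68, γ_2=128, γ_3=12 (in table at j=1).
x = i·n + j = 3·12 + 1 = 37.
Check: 12^37 ≡ 123 (mod 139).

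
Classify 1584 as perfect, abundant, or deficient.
abundant

Proper divisors of 1584: sum = 1 + 2 + 3 + 4 + 6 + 8 + 9 + 11 + ... + 264 + 396 + 528 + 792 (29 divisors) = 3252
Since 3252 > 1584, 1584 is abundant.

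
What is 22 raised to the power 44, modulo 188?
84

Repeated squaring. Binary of 44 = 101100.
22^1 ≡ 22 (mod 188); 22^2 ≡ 108 (mod 188); 22^4 ≡ 8 (mod 188); 22^8 ≡ 64 (mod 188); 22^16 ≡ 148 (mod 188); 22^32 ≡ 96 (mod 188)
22^44 = 22^4 × 22^8 × 22^32 ≡ 84 (mod 188)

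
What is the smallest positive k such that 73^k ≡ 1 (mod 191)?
190

191 is prime, so ord(73) divides φ(191) = 190.
Divisors of 190: 1, 2, 5, 10, 19, 38, 95, 190.
Repeated squaring: 73^1 ≡ 73, 73^2 ≡ 172, 73^4 ≡ 170, 73^8 ≡ 59, 73^16 ≡ 43, 73^32 ≡ 130, 73^64 ≡ 92, 73^128 ≡ 60 (mod 191).
Test 73^d mod 191 for each divisor d in increasing order:
73^1 ≡ 73
73^2 ≡ 172
73^5 = 73^4·73^1 ≡ 186
73^10 = 73^8·73^2 ≡ 25
73^19 = 73^16·73^2·73^1 ≡ 142
73^38 = 73^32·73^4·73^2 ≡ 109
73^95 = 73^64·73^16·73^8·73^4·73^2·73^1 ≡ 190
73^190 = 73^128·73^32·73^16·73^8·73^4·73^2 ≡ 1  ← first divisor giving 1
The order is 190.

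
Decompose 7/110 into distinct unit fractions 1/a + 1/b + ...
1/16 + 1/880

Greedy algorithm:
7/110: ceiling(110/7) = 16, use 1/16
1/880: ceiling(880/1) = 880, use 1/880
Result: 7/110 = 1/16 + 1/880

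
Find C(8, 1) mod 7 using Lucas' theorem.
1

Using Lucas' theorem:
Write n=8 and k=1 in base 7:
n in base 7: [1, 1]
k in base 7: [0, 1]
C(8,1) mod 7 = ∏ C(n_i, k_i) mod 7
Digit binomials (mod 7): C(1,0) = 1; C(1,1) = 1
Product: 1 × 1 = 1 ≡ 1 (mod 7)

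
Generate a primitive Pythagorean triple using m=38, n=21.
(1003, 1596, 1885)

Euclid's formula: a = m² - n², b = 2mn, c = m² + n²
m = 38, n = 21
a = 38² - 21² = 1444 - 441 = 1003
b = 2 × 38 × 21 = 1596
c = 38² + 21² = 1444 + 441 = 1885
Verification: 1003² + 1596² = 1006009 + 2547216 = 3553225 = 1885² ✓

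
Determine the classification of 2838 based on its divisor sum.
abundant

Proper divisors of 2838: sum = 1 + 2 + 3 + 6 + 11 + 22 + 33 + 43 + 66 + 86 + 129 + 258 + 473 + 946 + 1419 = 3498
Since 3498 > 2838, 2838 is abundant.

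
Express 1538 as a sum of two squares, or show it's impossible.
13² + 37² (a=13, b=37)

Factorization: 1538 = 2 × 769
By Fermat: n is sum of two squares iff every prime p ≡ 3 (mod 4) appears to even power.
All primes ≡ 3 (mod 4) appear to even power.
Search a = 0, 1, 2, … for 1538 - a² a perfect square: first hit at a = 13: 1538 - 169 = 1369 = 37².
1538 = 13² + 37² = 169 + 1369 ✓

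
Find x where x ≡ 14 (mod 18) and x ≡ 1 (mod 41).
698

Using Chinese Remainder Theorem:
M = 18 × 41 = 738
M1 = 41, M2 = 18
y1 = 41^(-1) mod 18 = 11
y2 = 18^(-1) mod 41 = 16
x = (14×41×11 + 1×18×16) mod 738 = 698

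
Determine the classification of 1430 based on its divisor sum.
abundant

Proper divisors of 1430: sum = 1 + 2 + 5 + 10 + 11 + 13 + 22 + 26 + 55 + 65 + 110 + 130 + 143 + 286 + 715 = 1594
Since 1594 > 1430, 1430 is abundant.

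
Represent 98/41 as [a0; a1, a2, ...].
[2; 2, 1, 1, 3, 2]

Euclidean algorithm steps:
98 = 2 × 41 + 16
41 = 2 × 16 + 9
16 = 1 × 9 + 7
9 = 1 × 7 + 2
7 = 3 × 2 + 1
2 = 2 × 1 + 0
Continued fraction: [2; 2, 1, 1, 3, 2]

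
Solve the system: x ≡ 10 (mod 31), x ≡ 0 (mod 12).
72

Using Chinese Remainder Theorem:
M = 31 × 12 = 372
M1 = 12, M2 = 31
y1 = 12^(-1) mod 31 = 13
y2 = 31^(-1) mod 12 = 7
x = (10×12×13 + 0×31×7) mod 372 = 72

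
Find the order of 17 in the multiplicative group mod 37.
36

37 is prime, so ord(17) divides φ(37) = 36.
Divisors of 36: 1, 2, 3, 4, 6, 9, 12, 18, 36.
Repeated squaring: 17^1 ≡ 17, 17^2 ≡ 30, 17^4 ≡ 12, 17^8 ≡ 33, 17^16 ≡ 16, 17^32 ≡ 34 (mod 37).
Test 17^d mod 37 for each divisor d in increasing order:
17^1 ≡ 17
17^2 ≡ 30
17^3 = 17^2·17^1 ≡ 29
17^4 ≡ 12
17^6 = 17^4·17^2 ≡ 27
17^9 = 17^8·17^1 ≡ 6
17^12 = 17^8·17^4 ≡ 26
17^18 = 17^16·17^2 ≡ 36
17^36 = 17^32·17^4 ≡ 1  ← first divisor giving 1
The order is 36.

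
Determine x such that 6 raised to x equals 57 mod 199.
106

Baby-step giant-step with step n = ⌈√199⌉ = 15.
Baby steps 6^j mod 199 (j:value) for j=0..14: 0:1, 1:6, 2:36, 3:17, 4:102, 5:15, 6:90, 7:142, 8:56, 9:137, 10:26, 11:156, 12:140, 13:44, 14:65.
Giant-step multiplier: 6^(-15) ≡ 6^(198-15) = 6^183 ≡ 174 (mod 199).
Giant steps γ_i = 57·174^i mod 199: γ_0=57, γ_1=167, γ_2=4, γ_3=99, γ_4=112, γ_5=185, γ_6=151, γ_7=6 (in table at j=1).
x = i·n + j = 7·15 + 1 = 106.
Check: 6^106 ≡ 57 (mod 199).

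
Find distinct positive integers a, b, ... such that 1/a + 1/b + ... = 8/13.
1/2 + 1/9 + 1/234

Greedy algorithm:
8/13: ceiling(13/8) = 2, use 1/2
3/26: ceiling(26/3) = 9, use 1/9
1/234: ceiling(234/1) = 234, use 1/234
Result: 8/13 = 1/2 + 1/9 + 1/234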